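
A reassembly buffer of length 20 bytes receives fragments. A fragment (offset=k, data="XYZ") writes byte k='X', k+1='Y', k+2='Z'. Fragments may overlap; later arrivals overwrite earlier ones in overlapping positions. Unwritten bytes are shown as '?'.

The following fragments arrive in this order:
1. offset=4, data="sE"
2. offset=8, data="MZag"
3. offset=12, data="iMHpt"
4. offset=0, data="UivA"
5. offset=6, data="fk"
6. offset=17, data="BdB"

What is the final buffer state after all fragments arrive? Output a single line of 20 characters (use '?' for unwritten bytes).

Fragment 1: offset=4 data="sE" -> buffer=????sE??????????????
Fragment 2: offset=8 data="MZag" -> buffer=????sE??MZag????????
Fragment 3: offset=12 data="iMHpt" -> buffer=????sE??MZagiMHpt???
Fragment 4: offset=0 data="UivA" -> buffer=UivAsE??MZagiMHpt???
Fragment 5: offset=6 data="fk" -> buffer=UivAsEfkMZagiMHpt???
Fragment 6: offset=17 data="BdB" -> buffer=UivAsEfkMZagiMHptBdB

Answer: UivAsEfkMZagiMHptBdB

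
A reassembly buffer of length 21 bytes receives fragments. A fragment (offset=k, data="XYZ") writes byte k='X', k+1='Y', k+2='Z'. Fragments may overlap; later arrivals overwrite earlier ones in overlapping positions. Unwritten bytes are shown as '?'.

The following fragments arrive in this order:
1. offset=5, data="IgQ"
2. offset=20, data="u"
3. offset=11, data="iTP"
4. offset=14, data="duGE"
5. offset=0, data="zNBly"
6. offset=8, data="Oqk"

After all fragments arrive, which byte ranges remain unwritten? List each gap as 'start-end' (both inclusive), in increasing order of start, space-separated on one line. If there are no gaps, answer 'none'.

Fragment 1: offset=5 len=3
Fragment 2: offset=20 len=1
Fragment 3: offset=11 len=3
Fragment 4: offset=14 len=4
Fragment 5: offset=0 len=5
Fragment 6: offset=8 len=3
Gaps: 18-19

Answer: 18-19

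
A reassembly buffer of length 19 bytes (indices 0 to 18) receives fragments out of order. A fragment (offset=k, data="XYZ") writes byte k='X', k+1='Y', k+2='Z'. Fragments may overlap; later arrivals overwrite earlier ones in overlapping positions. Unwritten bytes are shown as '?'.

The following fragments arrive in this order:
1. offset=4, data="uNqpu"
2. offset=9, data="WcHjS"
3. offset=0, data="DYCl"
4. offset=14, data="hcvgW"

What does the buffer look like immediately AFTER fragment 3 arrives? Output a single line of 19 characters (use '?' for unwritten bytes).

Answer: DYCluNqpuWcHjS?????

Derivation:
Fragment 1: offset=4 data="uNqpu" -> buffer=????uNqpu??????????
Fragment 2: offset=9 data="WcHjS" -> buffer=????uNqpuWcHjS?????
Fragment 3: offset=0 data="DYCl" -> buffer=DYCluNqpuWcHjS?????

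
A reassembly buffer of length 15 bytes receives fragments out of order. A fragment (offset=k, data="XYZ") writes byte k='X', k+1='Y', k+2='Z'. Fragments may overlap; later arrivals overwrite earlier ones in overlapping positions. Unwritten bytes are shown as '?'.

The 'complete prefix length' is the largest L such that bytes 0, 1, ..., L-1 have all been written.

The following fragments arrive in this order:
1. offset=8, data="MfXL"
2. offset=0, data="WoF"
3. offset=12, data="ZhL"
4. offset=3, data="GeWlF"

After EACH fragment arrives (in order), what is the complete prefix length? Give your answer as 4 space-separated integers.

Fragment 1: offset=8 data="MfXL" -> buffer=????????MfXL??? -> prefix_len=0
Fragment 2: offset=0 data="WoF" -> buffer=WoF?????MfXL??? -> prefix_len=3
Fragment 3: offset=12 data="ZhL" -> buffer=WoF?????MfXLZhL -> prefix_len=3
Fragment 4: offset=3 data="GeWlF" -> buffer=WoFGeWlFMfXLZhL -> prefix_len=15

Answer: 0 3 3 15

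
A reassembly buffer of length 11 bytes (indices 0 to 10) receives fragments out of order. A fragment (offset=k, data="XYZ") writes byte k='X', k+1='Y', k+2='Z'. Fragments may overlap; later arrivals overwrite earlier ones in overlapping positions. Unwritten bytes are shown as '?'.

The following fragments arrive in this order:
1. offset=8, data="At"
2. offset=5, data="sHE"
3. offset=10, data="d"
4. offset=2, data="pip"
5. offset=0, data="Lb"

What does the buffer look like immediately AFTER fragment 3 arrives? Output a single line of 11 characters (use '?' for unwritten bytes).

Fragment 1: offset=8 data="At" -> buffer=????????At?
Fragment 2: offset=5 data="sHE" -> buffer=?????sHEAt?
Fragment 3: offset=10 data="d" -> buffer=?????sHEAtd

Answer: ?????sHEAtd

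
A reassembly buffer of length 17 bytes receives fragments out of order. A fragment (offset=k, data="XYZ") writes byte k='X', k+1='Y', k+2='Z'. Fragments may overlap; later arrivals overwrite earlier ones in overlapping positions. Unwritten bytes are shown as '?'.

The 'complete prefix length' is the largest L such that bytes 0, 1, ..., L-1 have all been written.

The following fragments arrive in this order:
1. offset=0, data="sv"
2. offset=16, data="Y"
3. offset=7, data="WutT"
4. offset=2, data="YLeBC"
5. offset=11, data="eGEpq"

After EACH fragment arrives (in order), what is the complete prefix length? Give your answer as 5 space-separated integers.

Fragment 1: offset=0 data="sv" -> buffer=sv??????????????? -> prefix_len=2
Fragment 2: offset=16 data="Y" -> buffer=sv??????????????Y -> prefix_len=2
Fragment 3: offset=7 data="WutT" -> buffer=sv?????WutT?????Y -> prefix_len=2
Fragment 4: offset=2 data="YLeBC" -> buffer=svYLeBCWutT?????Y -> prefix_len=11
Fragment 5: offset=11 data="eGEpq" -> buffer=svYLeBCWutTeGEpqY -> prefix_len=17

Answer: 2 2 2 11 17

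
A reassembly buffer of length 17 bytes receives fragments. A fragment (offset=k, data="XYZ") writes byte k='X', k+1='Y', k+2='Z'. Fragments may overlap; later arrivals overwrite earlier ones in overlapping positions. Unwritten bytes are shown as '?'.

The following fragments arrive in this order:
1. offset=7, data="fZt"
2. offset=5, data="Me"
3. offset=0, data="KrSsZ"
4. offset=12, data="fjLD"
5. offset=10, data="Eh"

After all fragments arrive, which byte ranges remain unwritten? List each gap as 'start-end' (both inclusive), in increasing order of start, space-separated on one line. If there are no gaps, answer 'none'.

Answer: 16-16

Derivation:
Fragment 1: offset=7 len=3
Fragment 2: offset=5 len=2
Fragment 3: offset=0 len=5
Fragment 4: offset=12 len=4
Fragment 5: offset=10 len=2
Gaps: 16-16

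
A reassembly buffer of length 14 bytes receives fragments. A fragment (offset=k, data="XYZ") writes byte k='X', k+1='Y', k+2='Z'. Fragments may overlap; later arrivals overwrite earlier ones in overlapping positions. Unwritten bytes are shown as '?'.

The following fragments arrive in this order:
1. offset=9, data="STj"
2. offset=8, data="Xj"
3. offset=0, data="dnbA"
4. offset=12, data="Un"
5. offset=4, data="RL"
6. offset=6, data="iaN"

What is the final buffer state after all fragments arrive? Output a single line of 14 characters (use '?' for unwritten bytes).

Answer: dnbARLiaNjTjUn

Derivation:
Fragment 1: offset=9 data="STj" -> buffer=?????????STj??
Fragment 2: offset=8 data="Xj" -> buffer=????????XjTj??
Fragment 3: offset=0 data="dnbA" -> buffer=dnbA????XjTj??
Fragment 4: offset=12 data="Un" -> buffer=dnbA????XjTjUn
Fragment 5: offset=4 data="RL" -> buffer=dnbARL??XjTjUn
Fragment 6: offset=6 data="iaN" -> buffer=dnbARLiaNjTjUn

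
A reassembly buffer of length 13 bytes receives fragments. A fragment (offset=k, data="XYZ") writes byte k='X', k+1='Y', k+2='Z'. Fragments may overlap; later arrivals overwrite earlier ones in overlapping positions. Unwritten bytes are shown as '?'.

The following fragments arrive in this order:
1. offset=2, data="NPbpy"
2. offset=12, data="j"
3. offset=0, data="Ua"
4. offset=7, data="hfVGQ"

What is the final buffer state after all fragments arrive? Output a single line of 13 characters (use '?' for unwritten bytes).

Fragment 1: offset=2 data="NPbpy" -> buffer=??NPbpy??????
Fragment 2: offset=12 data="j" -> buffer=??NPbpy?????j
Fragment 3: offset=0 data="Ua" -> buffer=UaNPbpy?????j
Fragment 4: offset=7 data="hfVGQ" -> buffer=UaNPbpyhfVGQj

Answer: UaNPbpyhfVGQj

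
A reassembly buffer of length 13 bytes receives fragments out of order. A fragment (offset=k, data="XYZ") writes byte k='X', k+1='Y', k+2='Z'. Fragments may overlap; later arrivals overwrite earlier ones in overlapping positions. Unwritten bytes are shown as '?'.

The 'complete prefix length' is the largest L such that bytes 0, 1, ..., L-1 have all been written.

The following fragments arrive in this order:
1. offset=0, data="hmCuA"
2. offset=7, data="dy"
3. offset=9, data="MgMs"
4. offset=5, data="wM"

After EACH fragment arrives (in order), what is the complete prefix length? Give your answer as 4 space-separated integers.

Fragment 1: offset=0 data="hmCuA" -> buffer=hmCuA???????? -> prefix_len=5
Fragment 2: offset=7 data="dy" -> buffer=hmCuA??dy???? -> prefix_len=5
Fragment 3: offset=9 data="MgMs" -> buffer=hmCuA??dyMgMs -> prefix_len=5
Fragment 4: offset=5 data="wM" -> buffer=hmCuAwMdyMgMs -> prefix_len=13

Answer: 5 5 5 13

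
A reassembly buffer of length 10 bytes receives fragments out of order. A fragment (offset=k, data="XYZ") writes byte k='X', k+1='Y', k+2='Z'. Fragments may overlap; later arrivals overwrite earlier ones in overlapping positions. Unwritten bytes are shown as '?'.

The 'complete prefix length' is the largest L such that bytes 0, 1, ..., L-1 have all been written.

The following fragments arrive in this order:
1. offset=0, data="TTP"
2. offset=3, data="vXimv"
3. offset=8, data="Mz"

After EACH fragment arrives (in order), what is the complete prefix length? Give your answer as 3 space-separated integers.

Answer: 3 8 10

Derivation:
Fragment 1: offset=0 data="TTP" -> buffer=TTP??????? -> prefix_len=3
Fragment 2: offset=3 data="vXimv" -> buffer=TTPvXimv?? -> prefix_len=8
Fragment 3: offset=8 data="Mz" -> buffer=TTPvXimvMz -> prefix_len=10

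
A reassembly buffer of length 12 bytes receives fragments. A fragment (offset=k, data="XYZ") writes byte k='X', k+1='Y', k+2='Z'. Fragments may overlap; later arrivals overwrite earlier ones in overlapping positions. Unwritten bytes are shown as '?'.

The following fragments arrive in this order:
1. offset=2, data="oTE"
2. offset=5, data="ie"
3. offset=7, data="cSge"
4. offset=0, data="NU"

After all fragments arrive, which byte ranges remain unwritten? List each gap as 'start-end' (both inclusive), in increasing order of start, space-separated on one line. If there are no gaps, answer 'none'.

Answer: 11-11

Derivation:
Fragment 1: offset=2 len=3
Fragment 2: offset=5 len=2
Fragment 3: offset=7 len=4
Fragment 4: offset=0 len=2
Gaps: 11-11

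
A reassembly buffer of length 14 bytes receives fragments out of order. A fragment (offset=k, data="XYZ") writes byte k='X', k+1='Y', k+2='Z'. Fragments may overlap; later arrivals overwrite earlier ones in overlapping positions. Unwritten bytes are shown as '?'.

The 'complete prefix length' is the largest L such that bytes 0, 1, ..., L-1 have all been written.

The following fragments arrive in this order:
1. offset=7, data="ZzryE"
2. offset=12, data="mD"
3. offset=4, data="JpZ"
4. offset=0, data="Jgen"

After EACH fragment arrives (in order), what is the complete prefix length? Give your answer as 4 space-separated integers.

Answer: 0 0 0 14

Derivation:
Fragment 1: offset=7 data="ZzryE" -> buffer=???????ZzryE?? -> prefix_len=0
Fragment 2: offset=12 data="mD" -> buffer=???????ZzryEmD -> prefix_len=0
Fragment 3: offset=4 data="JpZ" -> buffer=????JpZZzryEmD -> prefix_len=0
Fragment 4: offset=0 data="Jgen" -> buffer=JgenJpZZzryEmD -> prefix_len=14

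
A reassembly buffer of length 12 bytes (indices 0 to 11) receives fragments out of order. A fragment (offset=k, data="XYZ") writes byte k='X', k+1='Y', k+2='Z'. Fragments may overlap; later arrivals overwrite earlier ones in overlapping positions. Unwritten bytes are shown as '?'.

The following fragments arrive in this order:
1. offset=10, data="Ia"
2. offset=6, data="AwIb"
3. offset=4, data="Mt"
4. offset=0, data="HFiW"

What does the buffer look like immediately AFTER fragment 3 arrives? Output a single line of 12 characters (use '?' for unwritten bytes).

Fragment 1: offset=10 data="Ia" -> buffer=??????????Ia
Fragment 2: offset=6 data="AwIb" -> buffer=??????AwIbIa
Fragment 3: offset=4 data="Mt" -> buffer=????MtAwIbIa

Answer: ????MtAwIbIa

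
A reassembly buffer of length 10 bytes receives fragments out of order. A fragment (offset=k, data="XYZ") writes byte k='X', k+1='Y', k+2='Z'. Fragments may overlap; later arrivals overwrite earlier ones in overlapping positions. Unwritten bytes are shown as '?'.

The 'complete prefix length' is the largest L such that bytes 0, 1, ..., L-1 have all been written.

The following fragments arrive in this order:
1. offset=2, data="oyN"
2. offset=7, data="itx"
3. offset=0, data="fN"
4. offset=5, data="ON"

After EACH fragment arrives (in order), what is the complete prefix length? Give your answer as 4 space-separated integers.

Fragment 1: offset=2 data="oyN" -> buffer=??oyN????? -> prefix_len=0
Fragment 2: offset=7 data="itx" -> buffer=??oyN??itx -> prefix_len=0
Fragment 3: offset=0 data="fN" -> buffer=fNoyN??itx -> prefix_len=5
Fragment 4: offset=5 data="ON" -> buffer=fNoyNONitx -> prefix_len=10

Answer: 0 0 5 10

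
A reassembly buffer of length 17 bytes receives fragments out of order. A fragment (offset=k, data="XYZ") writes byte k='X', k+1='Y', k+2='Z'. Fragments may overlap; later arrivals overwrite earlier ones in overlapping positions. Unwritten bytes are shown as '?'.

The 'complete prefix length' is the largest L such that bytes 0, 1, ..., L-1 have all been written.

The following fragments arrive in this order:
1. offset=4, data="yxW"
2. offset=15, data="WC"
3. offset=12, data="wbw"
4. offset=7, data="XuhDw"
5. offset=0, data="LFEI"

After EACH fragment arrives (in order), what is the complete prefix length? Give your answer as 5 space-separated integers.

Fragment 1: offset=4 data="yxW" -> buffer=????yxW?????????? -> prefix_len=0
Fragment 2: offset=15 data="WC" -> buffer=????yxW????????WC -> prefix_len=0
Fragment 3: offset=12 data="wbw" -> buffer=????yxW?????wbwWC -> prefix_len=0
Fragment 4: offset=7 data="XuhDw" -> buffer=????yxWXuhDwwbwWC -> prefix_len=0
Fragment 5: offset=0 data="LFEI" -> buffer=LFEIyxWXuhDwwbwWC -> prefix_len=17

Answer: 0 0 0 0 17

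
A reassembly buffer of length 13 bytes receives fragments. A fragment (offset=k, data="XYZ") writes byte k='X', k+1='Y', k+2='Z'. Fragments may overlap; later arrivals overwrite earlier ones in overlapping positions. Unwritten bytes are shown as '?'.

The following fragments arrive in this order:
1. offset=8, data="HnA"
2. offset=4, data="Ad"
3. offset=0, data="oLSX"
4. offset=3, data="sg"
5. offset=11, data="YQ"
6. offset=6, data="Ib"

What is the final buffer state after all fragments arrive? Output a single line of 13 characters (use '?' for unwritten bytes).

Fragment 1: offset=8 data="HnA" -> buffer=????????HnA??
Fragment 2: offset=4 data="Ad" -> buffer=????Ad??HnA??
Fragment 3: offset=0 data="oLSX" -> buffer=oLSXAd??HnA??
Fragment 4: offset=3 data="sg" -> buffer=oLSsgd??HnA??
Fragment 5: offset=11 data="YQ" -> buffer=oLSsgd??HnAYQ
Fragment 6: offset=6 data="Ib" -> buffer=oLSsgdIbHnAYQ

Answer: oLSsgdIbHnAYQ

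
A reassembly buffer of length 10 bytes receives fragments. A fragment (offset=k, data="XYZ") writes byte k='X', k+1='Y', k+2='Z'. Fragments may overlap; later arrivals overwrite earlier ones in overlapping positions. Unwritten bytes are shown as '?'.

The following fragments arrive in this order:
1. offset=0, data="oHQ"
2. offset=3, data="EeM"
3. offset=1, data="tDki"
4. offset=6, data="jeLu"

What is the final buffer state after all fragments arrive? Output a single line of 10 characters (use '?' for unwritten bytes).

Answer: otDkiMjeLu

Derivation:
Fragment 1: offset=0 data="oHQ" -> buffer=oHQ???????
Fragment 2: offset=3 data="EeM" -> buffer=oHQEeM????
Fragment 3: offset=1 data="tDki" -> buffer=otDkiM????
Fragment 4: offset=6 data="jeLu" -> buffer=otDkiMjeLu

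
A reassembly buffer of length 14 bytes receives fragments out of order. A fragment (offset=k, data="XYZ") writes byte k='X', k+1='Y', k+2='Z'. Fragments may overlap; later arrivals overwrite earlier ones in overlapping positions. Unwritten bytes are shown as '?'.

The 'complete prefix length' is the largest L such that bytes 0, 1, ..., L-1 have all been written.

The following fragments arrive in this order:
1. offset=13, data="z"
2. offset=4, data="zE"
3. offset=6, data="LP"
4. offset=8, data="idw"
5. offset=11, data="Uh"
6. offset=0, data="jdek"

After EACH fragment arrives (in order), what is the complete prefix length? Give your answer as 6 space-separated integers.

Fragment 1: offset=13 data="z" -> buffer=?????????????z -> prefix_len=0
Fragment 2: offset=4 data="zE" -> buffer=????zE???????z -> prefix_len=0
Fragment 3: offset=6 data="LP" -> buffer=????zELP?????z -> prefix_len=0
Fragment 4: offset=8 data="idw" -> buffer=????zELPidw??z -> prefix_len=0
Fragment 5: offset=11 data="Uh" -> buffer=????zELPidwUhz -> prefix_len=0
Fragment 6: offset=0 data="jdek" -> buffer=jdekzELPidwUhz -> prefix_len=14

Answer: 0 0 0 0 0 14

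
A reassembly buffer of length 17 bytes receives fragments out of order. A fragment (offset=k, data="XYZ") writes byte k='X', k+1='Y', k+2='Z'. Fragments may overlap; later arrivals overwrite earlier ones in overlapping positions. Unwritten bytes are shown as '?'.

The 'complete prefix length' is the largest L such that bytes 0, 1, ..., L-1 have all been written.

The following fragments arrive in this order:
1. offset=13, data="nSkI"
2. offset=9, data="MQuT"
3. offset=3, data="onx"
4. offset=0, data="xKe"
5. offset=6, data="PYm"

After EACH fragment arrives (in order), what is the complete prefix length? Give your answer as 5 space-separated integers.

Answer: 0 0 0 6 17

Derivation:
Fragment 1: offset=13 data="nSkI" -> buffer=?????????????nSkI -> prefix_len=0
Fragment 2: offset=9 data="MQuT" -> buffer=?????????MQuTnSkI -> prefix_len=0
Fragment 3: offset=3 data="onx" -> buffer=???onx???MQuTnSkI -> prefix_len=0
Fragment 4: offset=0 data="xKe" -> buffer=xKeonx???MQuTnSkI -> prefix_len=6
Fragment 5: offset=6 data="PYm" -> buffer=xKeonxPYmMQuTnSkI -> prefix_len=17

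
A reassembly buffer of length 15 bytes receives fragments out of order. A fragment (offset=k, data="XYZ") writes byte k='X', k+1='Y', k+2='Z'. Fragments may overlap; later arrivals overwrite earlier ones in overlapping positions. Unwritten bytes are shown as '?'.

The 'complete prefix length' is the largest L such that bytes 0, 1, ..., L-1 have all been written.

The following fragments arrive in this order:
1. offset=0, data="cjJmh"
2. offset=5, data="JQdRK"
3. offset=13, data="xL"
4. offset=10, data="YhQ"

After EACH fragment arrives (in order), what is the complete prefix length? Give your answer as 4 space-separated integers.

Answer: 5 10 10 15

Derivation:
Fragment 1: offset=0 data="cjJmh" -> buffer=cjJmh?????????? -> prefix_len=5
Fragment 2: offset=5 data="JQdRK" -> buffer=cjJmhJQdRK????? -> prefix_len=10
Fragment 3: offset=13 data="xL" -> buffer=cjJmhJQdRK???xL -> prefix_len=10
Fragment 4: offset=10 data="YhQ" -> buffer=cjJmhJQdRKYhQxL -> prefix_len=15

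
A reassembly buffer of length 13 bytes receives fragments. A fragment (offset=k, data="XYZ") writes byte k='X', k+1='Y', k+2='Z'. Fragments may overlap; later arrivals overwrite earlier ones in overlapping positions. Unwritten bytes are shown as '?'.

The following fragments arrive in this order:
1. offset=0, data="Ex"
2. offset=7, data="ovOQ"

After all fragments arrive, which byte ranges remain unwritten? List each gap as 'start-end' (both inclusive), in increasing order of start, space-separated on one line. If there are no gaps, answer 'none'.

Answer: 2-6 11-12

Derivation:
Fragment 1: offset=0 len=2
Fragment 2: offset=7 len=4
Gaps: 2-6 11-12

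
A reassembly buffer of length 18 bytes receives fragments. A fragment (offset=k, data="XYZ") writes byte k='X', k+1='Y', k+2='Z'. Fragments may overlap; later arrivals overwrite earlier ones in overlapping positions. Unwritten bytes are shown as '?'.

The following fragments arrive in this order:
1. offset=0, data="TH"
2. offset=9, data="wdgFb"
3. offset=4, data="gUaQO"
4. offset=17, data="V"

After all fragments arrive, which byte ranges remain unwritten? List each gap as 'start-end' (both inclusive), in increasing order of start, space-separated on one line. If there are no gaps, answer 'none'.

Fragment 1: offset=0 len=2
Fragment 2: offset=9 len=5
Fragment 3: offset=4 len=5
Fragment 4: offset=17 len=1
Gaps: 2-3 14-16

Answer: 2-3 14-16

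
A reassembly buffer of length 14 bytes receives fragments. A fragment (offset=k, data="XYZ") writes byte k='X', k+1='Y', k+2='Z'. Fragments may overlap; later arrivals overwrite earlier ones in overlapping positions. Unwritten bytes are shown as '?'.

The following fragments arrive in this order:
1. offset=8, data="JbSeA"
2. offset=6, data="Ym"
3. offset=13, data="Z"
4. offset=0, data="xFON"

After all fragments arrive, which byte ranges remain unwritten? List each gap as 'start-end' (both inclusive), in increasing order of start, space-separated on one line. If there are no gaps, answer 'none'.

Fragment 1: offset=8 len=5
Fragment 2: offset=6 len=2
Fragment 3: offset=13 len=1
Fragment 4: offset=0 len=4
Gaps: 4-5

Answer: 4-5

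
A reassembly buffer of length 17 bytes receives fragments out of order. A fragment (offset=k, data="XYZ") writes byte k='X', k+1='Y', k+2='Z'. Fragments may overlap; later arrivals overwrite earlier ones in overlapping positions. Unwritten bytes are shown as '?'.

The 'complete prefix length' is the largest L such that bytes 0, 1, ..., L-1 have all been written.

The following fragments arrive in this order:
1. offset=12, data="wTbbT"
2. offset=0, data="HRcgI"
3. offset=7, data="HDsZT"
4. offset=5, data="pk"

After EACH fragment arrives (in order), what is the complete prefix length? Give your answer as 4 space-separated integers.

Fragment 1: offset=12 data="wTbbT" -> buffer=????????????wTbbT -> prefix_len=0
Fragment 2: offset=0 data="HRcgI" -> buffer=HRcgI???????wTbbT -> prefix_len=5
Fragment 3: offset=7 data="HDsZT" -> buffer=HRcgI??HDsZTwTbbT -> prefix_len=5
Fragment 4: offset=5 data="pk" -> buffer=HRcgIpkHDsZTwTbbT -> prefix_len=17

Answer: 0 5 5 17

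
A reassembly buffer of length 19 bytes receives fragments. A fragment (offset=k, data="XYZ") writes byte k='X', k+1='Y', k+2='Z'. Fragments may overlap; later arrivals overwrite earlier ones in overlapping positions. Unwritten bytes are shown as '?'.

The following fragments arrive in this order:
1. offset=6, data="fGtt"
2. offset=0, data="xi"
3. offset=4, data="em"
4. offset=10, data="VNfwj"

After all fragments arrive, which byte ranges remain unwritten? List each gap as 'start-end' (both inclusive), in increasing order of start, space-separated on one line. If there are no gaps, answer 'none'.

Fragment 1: offset=6 len=4
Fragment 2: offset=0 len=2
Fragment 3: offset=4 len=2
Fragment 4: offset=10 len=5
Gaps: 2-3 15-18

Answer: 2-3 15-18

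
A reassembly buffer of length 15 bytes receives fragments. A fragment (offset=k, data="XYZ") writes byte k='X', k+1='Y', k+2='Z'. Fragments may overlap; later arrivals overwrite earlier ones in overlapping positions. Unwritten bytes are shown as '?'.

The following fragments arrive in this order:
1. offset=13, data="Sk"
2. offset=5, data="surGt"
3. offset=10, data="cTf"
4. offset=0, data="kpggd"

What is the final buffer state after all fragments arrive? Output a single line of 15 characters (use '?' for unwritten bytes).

Answer: kpggdsurGtcTfSk

Derivation:
Fragment 1: offset=13 data="Sk" -> buffer=?????????????Sk
Fragment 2: offset=5 data="surGt" -> buffer=?????surGt???Sk
Fragment 3: offset=10 data="cTf" -> buffer=?????surGtcTfSk
Fragment 4: offset=0 data="kpggd" -> buffer=kpggdsurGtcTfSk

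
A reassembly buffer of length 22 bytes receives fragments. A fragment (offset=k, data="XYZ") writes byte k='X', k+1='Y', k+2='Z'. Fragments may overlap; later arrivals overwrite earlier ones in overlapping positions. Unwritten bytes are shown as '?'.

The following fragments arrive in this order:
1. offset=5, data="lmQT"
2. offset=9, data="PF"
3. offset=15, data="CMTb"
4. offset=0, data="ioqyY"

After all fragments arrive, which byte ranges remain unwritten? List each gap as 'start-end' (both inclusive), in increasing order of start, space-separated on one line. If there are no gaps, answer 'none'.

Fragment 1: offset=5 len=4
Fragment 2: offset=9 len=2
Fragment 3: offset=15 len=4
Fragment 4: offset=0 len=5
Gaps: 11-14 19-21

Answer: 11-14 19-21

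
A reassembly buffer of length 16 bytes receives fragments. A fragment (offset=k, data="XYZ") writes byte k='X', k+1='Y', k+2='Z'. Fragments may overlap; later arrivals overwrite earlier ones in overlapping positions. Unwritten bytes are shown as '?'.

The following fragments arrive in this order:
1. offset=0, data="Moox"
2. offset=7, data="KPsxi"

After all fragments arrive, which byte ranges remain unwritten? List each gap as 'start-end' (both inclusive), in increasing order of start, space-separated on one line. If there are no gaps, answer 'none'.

Fragment 1: offset=0 len=4
Fragment 2: offset=7 len=5
Gaps: 4-6 12-15

Answer: 4-6 12-15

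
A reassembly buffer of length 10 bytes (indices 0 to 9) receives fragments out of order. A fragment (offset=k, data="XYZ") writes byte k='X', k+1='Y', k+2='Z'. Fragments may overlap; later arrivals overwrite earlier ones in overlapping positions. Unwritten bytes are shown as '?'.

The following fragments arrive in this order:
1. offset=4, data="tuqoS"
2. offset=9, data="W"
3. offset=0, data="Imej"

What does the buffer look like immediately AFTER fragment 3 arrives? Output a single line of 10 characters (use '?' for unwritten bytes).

Fragment 1: offset=4 data="tuqoS" -> buffer=????tuqoS?
Fragment 2: offset=9 data="W" -> buffer=????tuqoSW
Fragment 3: offset=0 data="Imej" -> buffer=ImejtuqoSW

Answer: ImejtuqoSW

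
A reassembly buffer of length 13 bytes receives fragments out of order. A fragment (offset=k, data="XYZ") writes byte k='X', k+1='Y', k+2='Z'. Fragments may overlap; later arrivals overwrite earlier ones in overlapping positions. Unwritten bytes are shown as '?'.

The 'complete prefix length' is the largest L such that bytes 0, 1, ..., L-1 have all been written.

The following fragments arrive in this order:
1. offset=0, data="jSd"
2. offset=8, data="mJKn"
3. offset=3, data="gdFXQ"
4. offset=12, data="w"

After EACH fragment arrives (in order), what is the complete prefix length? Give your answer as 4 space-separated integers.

Answer: 3 3 12 13

Derivation:
Fragment 1: offset=0 data="jSd" -> buffer=jSd?????????? -> prefix_len=3
Fragment 2: offset=8 data="mJKn" -> buffer=jSd?????mJKn? -> prefix_len=3
Fragment 3: offset=3 data="gdFXQ" -> buffer=jSdgdFXQmJKn? -> prefix_len=12
Fragment 4: offset=12 data="w" -> buffer=jSdgdFXQmJKnw -> prefix_len=13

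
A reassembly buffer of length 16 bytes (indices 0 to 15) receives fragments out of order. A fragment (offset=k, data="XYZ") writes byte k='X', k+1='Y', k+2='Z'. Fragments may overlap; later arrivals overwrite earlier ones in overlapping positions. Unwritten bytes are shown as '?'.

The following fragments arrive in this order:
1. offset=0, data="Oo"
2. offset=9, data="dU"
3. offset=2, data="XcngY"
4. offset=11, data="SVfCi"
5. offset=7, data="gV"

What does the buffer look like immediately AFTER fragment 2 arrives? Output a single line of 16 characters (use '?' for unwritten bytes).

Answer: Oo???????dU?????

Derivation:
Fragment 1: offset=0 data="Oo" -> buffer=Oo??????????????
Fragment 2: offset=9 data="dU" -> buffer=Oo???????dU?????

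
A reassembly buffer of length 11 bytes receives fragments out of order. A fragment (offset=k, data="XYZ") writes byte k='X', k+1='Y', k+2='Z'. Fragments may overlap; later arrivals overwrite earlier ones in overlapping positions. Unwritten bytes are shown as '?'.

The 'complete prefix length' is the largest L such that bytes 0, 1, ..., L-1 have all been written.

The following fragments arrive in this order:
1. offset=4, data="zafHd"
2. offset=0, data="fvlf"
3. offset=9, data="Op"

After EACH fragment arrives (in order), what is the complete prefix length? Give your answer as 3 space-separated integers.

Fragment 1: offset=4 data="zafHd" -> buffer=????zafHd?? -> prefix_len=0
Fragment 2: offset=0 data="fvlf" -> buffer=fvlfzafHd?? -> prefix_len=9
Fragment 3: offset=9 data="Op" -> buffer=fvlfzafHdOp -> prefix_len=11

Answer: 0 9 11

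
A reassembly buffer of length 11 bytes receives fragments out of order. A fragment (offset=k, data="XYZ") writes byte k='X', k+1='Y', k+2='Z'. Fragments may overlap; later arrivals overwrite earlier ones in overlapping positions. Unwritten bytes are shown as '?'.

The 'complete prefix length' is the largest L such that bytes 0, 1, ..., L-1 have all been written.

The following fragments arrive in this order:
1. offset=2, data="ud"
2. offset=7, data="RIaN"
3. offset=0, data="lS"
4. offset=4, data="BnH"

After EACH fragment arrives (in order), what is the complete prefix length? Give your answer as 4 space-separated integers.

Fragment 1: offset=2 data="ud" -> buffer=??ud??????? -> prefix_len=0
Fragment 2: offset=7 data="RIaN" -> buffer=??ud???RIaN -> prefix_len=0
Fragment 3: offset=0 data="lS" -> buffer=lSud???RIaN -> prefix_len=4
Fragment 4: offset=4 data="BnH" -> buffer=lSudBnHRIaN -> prefix_len=11

Answer: 0 0 4 11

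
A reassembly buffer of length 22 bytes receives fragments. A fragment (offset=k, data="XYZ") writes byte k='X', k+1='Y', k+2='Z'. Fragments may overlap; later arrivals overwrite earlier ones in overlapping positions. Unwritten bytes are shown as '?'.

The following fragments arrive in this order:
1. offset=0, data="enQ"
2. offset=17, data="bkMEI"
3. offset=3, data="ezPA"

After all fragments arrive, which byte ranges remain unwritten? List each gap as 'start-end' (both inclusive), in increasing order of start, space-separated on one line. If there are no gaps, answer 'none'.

Fragment 1: offset=0 len=3
Fragment 2: offset=17 len=5
Fragment 3: offset=3 len=4
Gaps: 7-16

Answer: 7-16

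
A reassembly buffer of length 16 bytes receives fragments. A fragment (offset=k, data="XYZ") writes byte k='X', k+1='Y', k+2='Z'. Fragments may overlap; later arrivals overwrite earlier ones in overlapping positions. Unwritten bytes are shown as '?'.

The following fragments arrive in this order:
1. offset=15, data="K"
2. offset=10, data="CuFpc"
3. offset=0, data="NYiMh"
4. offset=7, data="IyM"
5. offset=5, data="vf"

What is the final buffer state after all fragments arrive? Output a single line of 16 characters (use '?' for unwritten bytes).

Answer: NYiMhvfIyMCuFpcK

Derivation:
Fragment 1: offset=15 data="K" -> buffer=???????????????K
Fragment 2: offset=10 data="CuFpc" -> buffer=??????????CuFpcK
Fragment 3: offset=0 data="NYiMh" -> buffer=NYiMh?????CuFpcK
Fragment 4: offset=7 data="IyM" -> buffer=NYiMh??IyMCuFpcK
Fragment 5: offset=5 data="vf" -> buffer=NYiMhvfIyMCuFpcK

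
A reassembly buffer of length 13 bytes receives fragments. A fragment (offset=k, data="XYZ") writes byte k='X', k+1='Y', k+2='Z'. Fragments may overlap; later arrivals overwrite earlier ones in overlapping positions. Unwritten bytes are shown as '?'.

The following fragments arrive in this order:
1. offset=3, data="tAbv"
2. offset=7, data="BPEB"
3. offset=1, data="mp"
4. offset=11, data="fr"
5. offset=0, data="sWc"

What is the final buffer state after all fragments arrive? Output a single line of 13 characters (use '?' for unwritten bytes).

Fragment 1: offset=3 data="tAbv" -> buffer=???tAbv??????
Fragment 2: offset=7 data="BPEB" -> buffer=???tAbvBPEB??
Fragment 3: offset=1 data="mp" -> buffer=?mptAbvBPEB??
Fragment 4: offset=11 data="fr" -> buffer=?mptAbvBPEBfr
Fragment 5: offset=0 data="sWc" -> buffer=sWctAbvBPEBfr

Answer: sWctAbvBPEBfr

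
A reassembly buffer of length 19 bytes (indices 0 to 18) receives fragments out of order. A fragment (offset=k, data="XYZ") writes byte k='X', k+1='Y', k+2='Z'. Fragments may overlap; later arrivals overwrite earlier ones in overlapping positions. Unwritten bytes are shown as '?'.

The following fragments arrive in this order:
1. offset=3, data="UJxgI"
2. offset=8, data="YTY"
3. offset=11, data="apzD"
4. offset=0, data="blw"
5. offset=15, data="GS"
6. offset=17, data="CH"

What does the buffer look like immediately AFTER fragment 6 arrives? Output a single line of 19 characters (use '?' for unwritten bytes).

Fragment 1: offset=3 data="UJxgI" -> buffer=???UJxgI???????????
Fragment 2: offset=8 data="YTY" -> buffer=???UJxgIYTY????????
Fragment 3: offset=11 data="apzD" -> buffer=???UJxgIYTYapzD????
Fragment 4: offset=0 data="blw" -> buffer=blwUJxgIYTYapzD????
Fragment 5: offset=15 data="GS" -> buffer=blwUJxgIYTYapzDGS??
Fragment 6: offset=17 data="CH" -> buffer=blwUJxgIYTYapzDGSCH

Answer: blwUJxgIYTYapzDGSCH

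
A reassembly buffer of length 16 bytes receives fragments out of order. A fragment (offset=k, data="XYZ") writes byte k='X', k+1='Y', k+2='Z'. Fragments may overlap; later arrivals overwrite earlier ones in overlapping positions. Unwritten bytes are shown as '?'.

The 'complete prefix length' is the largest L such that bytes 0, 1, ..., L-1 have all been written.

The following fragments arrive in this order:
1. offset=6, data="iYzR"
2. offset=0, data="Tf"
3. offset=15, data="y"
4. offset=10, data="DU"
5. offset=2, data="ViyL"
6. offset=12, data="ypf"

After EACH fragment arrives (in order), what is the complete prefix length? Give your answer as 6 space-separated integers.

Answer: 0 2 2 2 12 16

Derivation:
Fragment 1: offset=6 data="iYzR" -> buffer=??????iYzR?????? -> prefix_len=0
Fragment 2: offset=0 data="Tf" -> buffer=Tf????iYzR?????? -> prefix_len=2
Fragment 3: offset=15 data="y" -> buffer=Tf????iYzR?????y -> prefix_len=2
Fragment 4: offset=10 data="DU" -> buffer=Tf????iYzRDU???y -> prefix_len=2
Fragment 5: offset=2 data="ViyL" -> buffer=TfViyLiYzRDU???y -> prefix_len=12
Fragment 6: offset=12 data="ypf" -> buffer=TfViyLiYzRDUypfy -> prefix_len=16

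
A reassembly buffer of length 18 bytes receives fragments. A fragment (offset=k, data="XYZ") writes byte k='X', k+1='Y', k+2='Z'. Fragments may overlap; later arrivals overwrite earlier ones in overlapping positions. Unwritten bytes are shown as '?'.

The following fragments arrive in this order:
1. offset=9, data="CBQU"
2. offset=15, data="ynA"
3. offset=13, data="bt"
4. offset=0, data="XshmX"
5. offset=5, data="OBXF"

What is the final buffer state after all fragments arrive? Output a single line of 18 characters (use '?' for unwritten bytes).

Answer: XshmXOBXFCBQUbtynA

Derivation:
Fragment 1: offset=9 data="CBQU" -> buffer=?????????CBQU?????
Fragment 2: offset=15 data="ynA" -> buffer=?????????CBQU??ynA
Fragment 3: offset=13 data="bt" -> buffer=?????????CBQUbtynA
Fragment 4: offset=0 data="XshmX" -> buffer=XshmX????CBQUbtynA
Fragment 5: offset=5 data="OBXF" -> buffer=XshmXOBXFCBQUbtynA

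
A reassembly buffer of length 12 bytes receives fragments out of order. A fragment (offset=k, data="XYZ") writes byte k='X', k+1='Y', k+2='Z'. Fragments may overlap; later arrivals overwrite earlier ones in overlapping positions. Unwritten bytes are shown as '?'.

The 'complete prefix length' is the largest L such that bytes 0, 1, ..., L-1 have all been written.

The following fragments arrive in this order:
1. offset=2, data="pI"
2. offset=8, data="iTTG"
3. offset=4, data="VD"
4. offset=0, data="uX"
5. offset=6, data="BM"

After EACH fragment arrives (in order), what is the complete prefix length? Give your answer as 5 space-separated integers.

Answer: 0 0 0 6 12

Derivation:
Fragment 1: offset=2 data="pI" -> buffer=??pI???????? -> prefix_len=0
Fragment 2: offset=8 data="iTTG" -> buffer=??pI????iTTG -> prefix_len=0
Fragment 3: offset=4 data="VD" -> buffer=??pIVD??iTTG -> prefix_len=0
Fragment 4: offset=0 data="uX" -> buffer=uXpIVD??iTTG -> prefix_len=6
Fragment 5: offset=6 data="BM" -> buffer=uXpIVDBMiTTG -> prefix_len=12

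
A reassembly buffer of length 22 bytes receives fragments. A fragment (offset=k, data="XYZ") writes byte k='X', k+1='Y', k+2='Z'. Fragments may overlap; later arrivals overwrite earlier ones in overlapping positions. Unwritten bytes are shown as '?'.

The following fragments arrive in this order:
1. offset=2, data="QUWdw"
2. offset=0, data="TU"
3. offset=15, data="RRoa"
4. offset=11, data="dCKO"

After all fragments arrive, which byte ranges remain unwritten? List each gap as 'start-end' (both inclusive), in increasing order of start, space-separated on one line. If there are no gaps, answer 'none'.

Fragment 1: offset=2 len=5
Fragment 2: offset=0 len=2
Fragment 3: offset=15 len=4
Fragment 4: offset=11 len=4
Gaps: 7-10 19-21

Answer: 7-10 19-21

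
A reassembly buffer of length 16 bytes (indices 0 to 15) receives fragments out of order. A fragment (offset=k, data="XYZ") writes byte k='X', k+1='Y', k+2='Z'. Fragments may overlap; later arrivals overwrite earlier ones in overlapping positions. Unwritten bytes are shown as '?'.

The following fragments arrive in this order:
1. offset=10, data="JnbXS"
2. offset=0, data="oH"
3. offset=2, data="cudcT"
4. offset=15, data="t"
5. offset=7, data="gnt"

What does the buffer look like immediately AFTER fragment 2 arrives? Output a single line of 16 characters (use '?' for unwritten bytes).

Fragment 1: offset=10 data="JnbXS" -> buffer=??????????JnbXS?
Fragment 2: offset=0 data="oH" -> buffer=oH????????JnbXS?

Answer: oH????????JnbXS?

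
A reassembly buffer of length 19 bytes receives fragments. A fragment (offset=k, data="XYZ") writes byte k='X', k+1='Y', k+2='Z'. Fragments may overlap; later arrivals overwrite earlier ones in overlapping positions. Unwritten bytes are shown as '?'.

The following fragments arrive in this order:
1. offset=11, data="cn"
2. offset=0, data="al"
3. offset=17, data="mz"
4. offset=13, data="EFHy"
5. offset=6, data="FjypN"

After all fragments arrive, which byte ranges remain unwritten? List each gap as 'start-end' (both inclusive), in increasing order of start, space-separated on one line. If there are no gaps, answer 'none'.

Answer: 2-5

Derivation:
Fragment 1: offset=11 len=2
Fragment 2: offset=0 len=2
Fragment 3: offset=17 len=2
Fragment 4: offset=13 len=4
Fragment 5: offset=6 len=5
Gaps: 2-5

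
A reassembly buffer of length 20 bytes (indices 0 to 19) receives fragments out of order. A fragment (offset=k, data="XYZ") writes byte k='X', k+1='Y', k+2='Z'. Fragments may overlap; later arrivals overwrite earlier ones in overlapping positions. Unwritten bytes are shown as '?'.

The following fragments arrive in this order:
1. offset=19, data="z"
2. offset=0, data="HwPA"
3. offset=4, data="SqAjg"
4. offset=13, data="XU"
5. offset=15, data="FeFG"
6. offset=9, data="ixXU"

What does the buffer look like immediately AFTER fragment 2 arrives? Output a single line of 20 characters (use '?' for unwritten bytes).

Answer: HwPA???????????????z

Derivation:
Fragment 1: offset=19 data="z" -> buffer=???????????????????z
Fragment 2: offset=0 data="HwPA" -> buffer=HwPA???????????????z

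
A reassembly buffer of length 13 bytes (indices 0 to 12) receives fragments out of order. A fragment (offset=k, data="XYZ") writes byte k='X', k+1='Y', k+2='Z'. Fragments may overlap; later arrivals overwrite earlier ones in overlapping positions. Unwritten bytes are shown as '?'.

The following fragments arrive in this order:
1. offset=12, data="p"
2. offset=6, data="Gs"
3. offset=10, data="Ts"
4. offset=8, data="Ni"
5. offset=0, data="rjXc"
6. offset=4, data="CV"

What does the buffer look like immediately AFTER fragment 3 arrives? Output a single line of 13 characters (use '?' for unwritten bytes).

Answer: ??????Gs??Tsp

Derivation:
Fragment 1: offset=12 data="p" -> buffer=????????????p
Fragment 2: offset=6 data="Gs" -> buffer=??????Gs????p
Fragment 3: offset=10 data="Ts" -> buffer=??????Gs??Tsp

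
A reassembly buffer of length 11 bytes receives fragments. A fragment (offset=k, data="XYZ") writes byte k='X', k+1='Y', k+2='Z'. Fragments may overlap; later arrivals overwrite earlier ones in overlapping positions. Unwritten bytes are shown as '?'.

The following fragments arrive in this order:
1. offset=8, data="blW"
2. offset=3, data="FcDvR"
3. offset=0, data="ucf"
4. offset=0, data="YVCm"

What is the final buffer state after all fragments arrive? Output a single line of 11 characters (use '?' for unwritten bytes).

Answer: YVCmcDvRblW

Derivation:
Fragment 1: offset=8 data="blW" -> buffer=????????blW
Fragment 2: offset=3 data="FcDvR" -> buffer=???FcDvRblW
Fragment 3: offset=0 data="ucf" -> buffer=ucfFcDvRblW
Fragment 4: offset=0 data="YVCm" -> buffer=YVCmcDvRblW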